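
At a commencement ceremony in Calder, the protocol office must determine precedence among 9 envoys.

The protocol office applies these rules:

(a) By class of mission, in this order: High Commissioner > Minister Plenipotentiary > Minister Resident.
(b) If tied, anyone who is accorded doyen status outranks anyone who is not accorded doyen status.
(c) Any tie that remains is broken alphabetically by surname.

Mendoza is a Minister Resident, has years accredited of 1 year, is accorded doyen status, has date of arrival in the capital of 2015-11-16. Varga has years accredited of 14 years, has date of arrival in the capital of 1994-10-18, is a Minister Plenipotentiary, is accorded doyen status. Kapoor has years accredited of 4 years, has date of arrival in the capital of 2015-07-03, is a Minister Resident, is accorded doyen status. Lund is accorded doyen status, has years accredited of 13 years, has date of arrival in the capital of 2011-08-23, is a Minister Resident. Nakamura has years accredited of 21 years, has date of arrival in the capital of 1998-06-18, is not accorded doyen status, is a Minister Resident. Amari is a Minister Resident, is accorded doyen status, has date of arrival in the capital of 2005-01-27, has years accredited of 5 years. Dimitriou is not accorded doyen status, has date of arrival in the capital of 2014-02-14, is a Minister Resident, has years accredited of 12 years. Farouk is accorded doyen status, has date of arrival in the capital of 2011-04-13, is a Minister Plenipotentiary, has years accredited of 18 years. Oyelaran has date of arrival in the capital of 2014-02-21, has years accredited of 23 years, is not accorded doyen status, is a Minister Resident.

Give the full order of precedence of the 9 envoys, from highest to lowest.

Farouk, Varga, Amari, Kapoor, Lund, Mendoza, Dimitriou, Nakamura, Oyelaran

By class of mission: Farouk and Varga (Minister Plenipotentiary); then Amari, Kapoor, Lund, Mendoza, Dimitriou, Nakamura and Oyelaran (Minister Resident).
Farouk and Varga are each accorded doyen status, so the next rule applies.
Among Farouk and Varga, alphabetically by surname: Farouk before Varga.
Among Amari, Kapoor, Lund, Mendoza, Dimitriou, Nakamura and Oyelaran, accorded doyen status before not accorded doyen status: Amari, Kapoor, Lund and Mendoza (accorded doyen status) before Dimitriou, Nakamura and Oyelaran (not accorded doyen status).
Among Amari, Kapoor, Lund and Mendoza, alphabetically by surname: Amari before Kapoor before Lund before Mendoza.
Among Dimitriou, Nakamura and Oyelaran, alphabetically by surname: Dimitriou before Nakamura before Oyelaran.
Full order: Farouk, Varga, Amari, Kapoor, Lund, Mendoza, Dimitriou, Nakamura, Oyelaran.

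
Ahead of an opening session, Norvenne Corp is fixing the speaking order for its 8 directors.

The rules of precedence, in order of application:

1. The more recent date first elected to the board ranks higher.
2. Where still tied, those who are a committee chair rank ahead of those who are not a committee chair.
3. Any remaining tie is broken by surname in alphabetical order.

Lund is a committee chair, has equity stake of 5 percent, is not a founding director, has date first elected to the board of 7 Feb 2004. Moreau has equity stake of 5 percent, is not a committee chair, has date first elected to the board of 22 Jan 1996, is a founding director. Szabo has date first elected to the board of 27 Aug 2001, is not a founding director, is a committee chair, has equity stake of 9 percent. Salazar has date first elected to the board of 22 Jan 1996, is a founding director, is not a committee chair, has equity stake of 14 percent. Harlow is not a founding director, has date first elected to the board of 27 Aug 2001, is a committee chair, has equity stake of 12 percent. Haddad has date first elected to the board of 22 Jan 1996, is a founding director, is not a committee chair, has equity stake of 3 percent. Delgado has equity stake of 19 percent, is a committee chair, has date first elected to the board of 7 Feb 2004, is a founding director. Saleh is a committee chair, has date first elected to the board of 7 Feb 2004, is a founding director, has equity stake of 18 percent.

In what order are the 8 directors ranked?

By date first elected to the board (later first): Delgado, Lund and Saleh (each 7 Feb 2004); then Harlow and Szabo (both 27 Aug 2001); then Haddad, Moreau and Salazar (each 22 Jan 1996).
Delgado, Lund and Saleh are each a committee chair, so the next rule applies.
Among Delgado, Lund and Saleh, alphabetically by surname: Delgado before Lund before Saleh.
Harlow and Szabo are each a committee chair, so the next rule applies.
Among Harlow and Szabo, alphabetically by surname: Harlow before Szabo.
Haddad, Moreau and Salazar are each not a committee chair, so the next rule applies.
Among Haddad, Moreau and Salazar, alphabetically by surname: Haddad before Moreau before Salazar.
Full order: Delgado, Lund, Saleh, Harlow, Szabo, Haddad, Moreau, Salazar.

Delgado, Lund, Saleh, Harlow, Szabo, Haddad, Moreau, Salazar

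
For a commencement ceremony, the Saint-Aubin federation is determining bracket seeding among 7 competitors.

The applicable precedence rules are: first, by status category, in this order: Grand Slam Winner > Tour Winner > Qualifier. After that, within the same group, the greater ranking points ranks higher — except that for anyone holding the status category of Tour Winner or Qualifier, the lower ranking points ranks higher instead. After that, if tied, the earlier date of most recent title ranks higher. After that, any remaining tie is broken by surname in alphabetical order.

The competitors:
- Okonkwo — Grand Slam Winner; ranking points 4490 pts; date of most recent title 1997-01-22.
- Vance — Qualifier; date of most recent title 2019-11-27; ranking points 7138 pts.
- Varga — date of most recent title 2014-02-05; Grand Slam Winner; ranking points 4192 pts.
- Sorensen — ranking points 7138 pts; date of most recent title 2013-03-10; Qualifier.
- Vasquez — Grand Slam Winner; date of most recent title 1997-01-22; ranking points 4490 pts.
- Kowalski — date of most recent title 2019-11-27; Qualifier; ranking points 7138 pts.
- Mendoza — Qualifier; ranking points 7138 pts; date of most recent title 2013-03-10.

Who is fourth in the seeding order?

Mendoza

By status category: Okonkwo, Vasquez and Varga (Grand Slam Winner); then Mendoza, Sorensen, Kowalski and Vance (Qualifier).
Among Okonkwo, Vasquez and Varga, by ranking points (higher first): Okonkwo and Vasquez (4490 pts) before Varga (4192 pts).
Okonkwo and Vasquez both have date of most recent title 1997-01-22, so the next rule applies.
Among Okonkwo and Vasquez, alphabetically by surname: Okonkwo before Vasquez.
Mendoza, Sorensen, Kowalski and Vance all have ranking points 7138 pts, so the next rule applies.
Among Mendoza, Sorensen, Kowalski and Vance, by date of most recent title (earlier first): Mendoza and Sorensen (2013-03-10) before Kowalski and Vance (2019-11-27).
Among Mendoza and Sorensen, alphabetically by surname: Mendoza before Sorensen.
Among Kowalski and Vance, alphabetically by surname: Kowalski before Vance.
Order: Okonkwo, Vasquez, Varga, Mendoza, Sorensen, Kowalski, Vance.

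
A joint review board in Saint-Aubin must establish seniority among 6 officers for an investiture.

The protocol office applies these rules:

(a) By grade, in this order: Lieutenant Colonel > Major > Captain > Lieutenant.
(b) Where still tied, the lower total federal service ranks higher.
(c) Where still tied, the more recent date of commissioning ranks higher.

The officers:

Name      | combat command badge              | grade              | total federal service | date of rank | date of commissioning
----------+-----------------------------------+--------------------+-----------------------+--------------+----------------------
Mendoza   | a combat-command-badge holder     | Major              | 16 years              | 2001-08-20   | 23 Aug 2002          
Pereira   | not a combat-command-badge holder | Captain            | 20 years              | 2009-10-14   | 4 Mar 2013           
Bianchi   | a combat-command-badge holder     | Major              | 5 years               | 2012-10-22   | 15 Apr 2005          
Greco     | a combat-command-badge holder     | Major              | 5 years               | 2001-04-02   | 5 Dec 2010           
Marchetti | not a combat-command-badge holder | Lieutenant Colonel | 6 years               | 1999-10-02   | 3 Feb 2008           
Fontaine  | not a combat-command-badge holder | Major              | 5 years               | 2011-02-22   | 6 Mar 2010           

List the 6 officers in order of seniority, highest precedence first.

By grade: Marchetti (Lieutenant Colonel); then Greco, Fontaine, Bianchi and Mendoza (Major); then Pereira (Captain).
Among Greco, Fontaine, Bianchi and Mendoza, by total federal service (lower first): Greco, Fontaine and Bianchi (5 years) before Mendoza (16 years).
Among Greco, Fontaine and Bianchi, by date of commissioning (later first): Greco (5 Dec 2010) before Fontaine (6 Mar 2010) before Bianchi (15 Apr 2005).
Full order: Marchetti, Greco, Fontaine, Bianchi, Mendoza, Pereira.

Marchetti, Greco, Fontaine, Bianchi, Mendoza, Pereira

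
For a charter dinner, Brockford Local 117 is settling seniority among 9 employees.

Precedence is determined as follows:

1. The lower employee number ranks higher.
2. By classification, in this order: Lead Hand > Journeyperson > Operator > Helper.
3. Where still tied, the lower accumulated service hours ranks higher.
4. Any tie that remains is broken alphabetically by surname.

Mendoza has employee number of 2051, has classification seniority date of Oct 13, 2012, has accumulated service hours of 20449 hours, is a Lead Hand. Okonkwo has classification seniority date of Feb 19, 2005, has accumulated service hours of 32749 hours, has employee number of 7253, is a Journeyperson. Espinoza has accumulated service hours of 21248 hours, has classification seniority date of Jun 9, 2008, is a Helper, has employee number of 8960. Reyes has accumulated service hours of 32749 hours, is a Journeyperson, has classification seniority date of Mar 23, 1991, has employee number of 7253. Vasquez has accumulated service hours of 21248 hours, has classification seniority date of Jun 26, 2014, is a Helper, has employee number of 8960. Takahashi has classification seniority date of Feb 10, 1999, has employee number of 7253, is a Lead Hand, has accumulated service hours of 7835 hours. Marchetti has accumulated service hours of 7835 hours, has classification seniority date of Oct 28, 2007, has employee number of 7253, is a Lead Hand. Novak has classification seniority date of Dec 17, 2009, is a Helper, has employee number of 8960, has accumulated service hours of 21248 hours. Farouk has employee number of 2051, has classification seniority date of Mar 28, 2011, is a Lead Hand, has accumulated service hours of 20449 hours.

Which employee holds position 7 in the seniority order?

By employee number (lower first): Farouk and Mendoza (both 2051); then Marchetti, Takahashi, Okonkwo and Reyes (each 7253); then Espinoza, Novak and Vasquez (each 8960).
Farouk and Mendoza are each Lead Hand, so the next rule applies.
Farouk and Mendoza both have accumulated service hours 20449 hours, so the next rule applies.
Among Farouk and Mendoza, alphabetically by surname: Farouk before Mendoza.
Among Marchetti, Takahashi, Okonkwo and Reyes, by classification: Marchetti and Takahashi (Lead Hand) before Okonkwo and Reyes (Journeyperson).
Marchetti and Takahashi both have accumulated service hours 7835 hours, so the next rule applies.
Among Marchetti and Takahashi, alphabetically by surname: Marchetti before Takahashi.
Okonkwo and Reyes both have accumulated service hours 32749 hours, so the next rule applies.
Among Okonkwo and Reyes, alphabetically by surname: Okonkwo before Reyes.
Espinoza, Novak and Vasquez are each Helper, so the next rule applies.
Espinoza, Novak and Vasquez all have accumulated service hours 21248 hours, so the next rule applies.
Among Espinoza, Novak and Vasquez, alphabetically by surname: Espinoza before Novak before Vasquez.
Order: Farouk, Mendoza, Marchetti, Takahashi, Okonkwo, Reyes, Espinoza, Novak, Vasquez.

Espinoza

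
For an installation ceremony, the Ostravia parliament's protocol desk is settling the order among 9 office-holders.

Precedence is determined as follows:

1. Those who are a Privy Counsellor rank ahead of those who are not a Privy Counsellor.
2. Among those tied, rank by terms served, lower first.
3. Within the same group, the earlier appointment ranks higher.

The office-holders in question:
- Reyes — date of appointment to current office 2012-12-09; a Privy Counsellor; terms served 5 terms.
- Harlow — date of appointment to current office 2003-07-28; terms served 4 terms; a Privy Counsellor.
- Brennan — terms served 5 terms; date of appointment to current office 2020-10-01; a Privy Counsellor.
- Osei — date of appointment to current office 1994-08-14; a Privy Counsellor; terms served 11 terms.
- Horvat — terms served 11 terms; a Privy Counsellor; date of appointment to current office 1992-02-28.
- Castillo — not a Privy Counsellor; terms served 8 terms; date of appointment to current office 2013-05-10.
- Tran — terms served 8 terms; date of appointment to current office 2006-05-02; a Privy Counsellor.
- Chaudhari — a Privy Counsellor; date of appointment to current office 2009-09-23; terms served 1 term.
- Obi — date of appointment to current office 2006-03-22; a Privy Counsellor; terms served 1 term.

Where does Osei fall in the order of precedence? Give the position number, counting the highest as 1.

By the first rule: Obi, Chaudhari, Harlow, Reyes, Brennan, Tran, Horvat and Osei (each a Privy Counsellor); then Castillo (not a Privy Counsellor).
Among Obi, Chaudhari, Harlow, Reyes, Brennan, Tran, Horvat and Osei, by terms served (lower first): Obi and Chaudhari (1 term) before Harlow (4 terms) before Reyes and Brennan (5 terms) before Tran (8 terms) before Horvat and Osei (11 terms).
Among Obi and Chaudhari, by date of appointment to current office (earlier first): Obi (2006-03-22) before Chaudhari (2009-09-23).
Among Reyes and Brennan, by date of appointment to current office (earlier first): Reyes (2012-12-09) before Brennan (2020-10-01).
Among Horvat and Osei, by date of appointment to current office (earlier first): Horvat (1992-02-28) before Osei (1994-08-14).
Order: Obi, Chaudhari, Harlow, Reyes, Brennan, Tran, Horvat, Osei, Castillo. So position 8.

8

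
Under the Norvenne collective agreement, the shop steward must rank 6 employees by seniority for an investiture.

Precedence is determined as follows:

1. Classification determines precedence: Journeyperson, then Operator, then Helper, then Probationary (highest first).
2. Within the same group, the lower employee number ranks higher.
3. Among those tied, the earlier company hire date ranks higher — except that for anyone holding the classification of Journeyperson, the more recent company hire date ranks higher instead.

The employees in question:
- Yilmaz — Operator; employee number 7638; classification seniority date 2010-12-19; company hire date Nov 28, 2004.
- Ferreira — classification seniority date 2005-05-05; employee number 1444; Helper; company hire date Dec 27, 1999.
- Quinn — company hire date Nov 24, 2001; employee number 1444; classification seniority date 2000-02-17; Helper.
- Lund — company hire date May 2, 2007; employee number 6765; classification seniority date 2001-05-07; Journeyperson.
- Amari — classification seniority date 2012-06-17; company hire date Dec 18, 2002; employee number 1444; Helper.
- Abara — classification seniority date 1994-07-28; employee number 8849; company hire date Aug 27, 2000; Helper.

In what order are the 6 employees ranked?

By classification: Lund (Journeyperson); then Yilmaz (Operator); then Ferreira, Quinn, Amari and Abara (Helper).
Among Ferreira, Quinn, Amari and Abara, by employee number (lower first): Ferreira, Quinn and Amari (1444) before Abara (8849).
Among Ferreira, Quinn and Amari, by company hire date (earlier first): Ferreira (Dec 27, 1999) before Quinn (Nov 24, 2001) before Amari (Dec 18, 2002).
Full order: Lund, Yilmaz, Ferreira, Quinn, Amari, Abara.

Lund, Yilmaz, Ferreira, Quinn, Amari, Abara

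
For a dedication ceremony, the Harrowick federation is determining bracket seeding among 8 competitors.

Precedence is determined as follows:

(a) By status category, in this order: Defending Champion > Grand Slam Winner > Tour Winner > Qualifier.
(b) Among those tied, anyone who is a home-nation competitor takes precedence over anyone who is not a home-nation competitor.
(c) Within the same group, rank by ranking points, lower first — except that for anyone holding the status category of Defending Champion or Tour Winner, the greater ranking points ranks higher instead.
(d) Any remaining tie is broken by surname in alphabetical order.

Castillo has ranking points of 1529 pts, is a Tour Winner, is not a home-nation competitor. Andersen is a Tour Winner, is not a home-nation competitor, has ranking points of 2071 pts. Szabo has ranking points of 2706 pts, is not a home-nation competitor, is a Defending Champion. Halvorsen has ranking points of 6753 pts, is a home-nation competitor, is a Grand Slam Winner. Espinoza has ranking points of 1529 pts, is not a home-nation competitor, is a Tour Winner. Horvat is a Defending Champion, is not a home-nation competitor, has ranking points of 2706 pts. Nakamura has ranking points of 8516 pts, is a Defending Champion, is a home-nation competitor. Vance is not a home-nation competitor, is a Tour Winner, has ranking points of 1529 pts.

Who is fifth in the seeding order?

Andersen

By status category: Nakamura, Horvat and Szabo (Defending Champion); then Halvorsen (Grand Slam Winner); then Andersen, Castillo, Espinoza and Vance (Tour Winner).
Among Nakamura, Horvat and Szabo, a home-nation competitor before not a home-nation competitor: Nakamura (a home-nation competitor) before Horvat and Szabo (not a home-nation competitor).
Horvat and Szabo both have ranking points 2706 pts, so the next rule applies.
Among Horvat and Szabo, alphabetically by surname: Horvat before Szabo.
Andersen, Castillo, Espinoza and Vance are each not a home-nation competitor, so the next rule applies.
Among Andersen, Castillo, Espinoza and Vance, by ranking points (higher first) (reversed rule for this group): Andersen (2071 pts) before Castillo, Espinoza and Vance (1529 pts).
Among Castillo, Espinoza and Vance, alphabetically by surname: Castillo before Espinoza before Vance.
Order: Nakamura, Horvat, Szabo, Halvorsen, Andersen, Castillo, Espinoza, Vance.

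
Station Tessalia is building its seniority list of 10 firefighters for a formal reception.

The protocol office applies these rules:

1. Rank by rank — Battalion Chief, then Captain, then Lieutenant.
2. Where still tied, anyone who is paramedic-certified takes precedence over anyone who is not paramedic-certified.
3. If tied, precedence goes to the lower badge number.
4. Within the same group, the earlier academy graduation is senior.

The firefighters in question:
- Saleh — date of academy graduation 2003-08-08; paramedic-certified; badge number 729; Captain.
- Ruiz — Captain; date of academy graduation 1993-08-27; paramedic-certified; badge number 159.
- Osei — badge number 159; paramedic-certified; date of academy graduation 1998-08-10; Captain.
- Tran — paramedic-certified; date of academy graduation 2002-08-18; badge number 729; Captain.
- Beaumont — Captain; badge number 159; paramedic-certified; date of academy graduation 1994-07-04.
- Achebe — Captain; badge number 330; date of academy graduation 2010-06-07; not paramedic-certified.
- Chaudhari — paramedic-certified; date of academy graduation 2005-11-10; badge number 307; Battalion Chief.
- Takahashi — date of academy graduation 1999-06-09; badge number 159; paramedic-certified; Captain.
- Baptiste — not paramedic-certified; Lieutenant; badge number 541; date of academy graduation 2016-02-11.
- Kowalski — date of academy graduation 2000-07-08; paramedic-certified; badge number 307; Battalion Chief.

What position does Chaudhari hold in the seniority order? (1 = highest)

2

By rank: Kowalski and Chaudhari (Battalion Chief); then Ruiz, Beaumont, Osei, Takahashi, Tran, Saleh and Achebe (Captain); then Baptiste (Lieutenant).
Kowalski and Chaudhari are each paramedic-certified, so the next rule applies.
Kowalski and Chaudhari both have badge number 307, so the next rule applies.
Among Kowalski and Chaudhari, by date of academy graduation (earlier first): Kowalski (2000-07-08) before Chaudhari (2005-11-10).
Among Ruiz, Beaumont, Osei, Takahashi, Tran, Saleh and Achebe, paramedic-certified before not paramedic-certified: Ruiz, Beaumont, Osei, Takahashi, Tran and Saleh (paramedic-certified) before Achebe (not paramedic-certified).
Among Ruiz, Beaumont, Osei, Takahashi, Tran and Saleh, by badge number (lower first): Ruiz, Beaumont, Osei and Takahashi (159) before Tran and Saleh (729).
Among Ruiz, Beaumont, Osei and Takahashi, by date of academy graduation (earlier first): Ruiz (1993-08-27) before Beaumont (1994-07-04) before Osei (1998-08-10) before Takahashi (1999-06-09).
Among Tran and Saleh, by date of academy graduation (earlier first): Tran (2002-08-18) before Saleh (2003-08-08).
Order: Kowalski, Chaudhari, Ruiz, Beaumont, Osei, Takahashi, Tran, Saleh, Achebe, Baptiste. So position 2.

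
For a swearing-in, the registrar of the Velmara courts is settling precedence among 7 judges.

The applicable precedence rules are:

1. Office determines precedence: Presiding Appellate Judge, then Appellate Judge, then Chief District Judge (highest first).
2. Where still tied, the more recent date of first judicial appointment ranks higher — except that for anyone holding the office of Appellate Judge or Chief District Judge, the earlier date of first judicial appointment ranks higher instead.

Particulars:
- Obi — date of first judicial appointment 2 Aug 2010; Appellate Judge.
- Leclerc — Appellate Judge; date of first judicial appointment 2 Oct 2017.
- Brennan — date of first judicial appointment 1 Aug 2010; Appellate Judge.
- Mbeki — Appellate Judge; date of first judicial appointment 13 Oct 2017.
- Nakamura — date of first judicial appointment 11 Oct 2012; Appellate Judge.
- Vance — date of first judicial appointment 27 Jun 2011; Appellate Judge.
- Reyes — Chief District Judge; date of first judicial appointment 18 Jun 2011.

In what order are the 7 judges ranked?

By office: Brennan, Obi, Vance, Nakamura, Leclerc and Mbeki (Appellate Judge); then Reyes (Chief District Judge).
Among Brennan, Obi, Vance, Nakamura, Leclerc and Mbeki, by date of first judicial appointment (earlier first) (reversed rule for this group): Brennan (1 Aug 2010) before Obi (2 Aug 2010) before Vance (27 Jun 2011) before Nakamura (11 Oct 2012) before Leclerc (2 Oct 2017) before Mbeki (13 Oct 2017).
Full order: Brennan, Obi, Vance, Nakamura, Leclerc, Mbeki, Reyes.

Brennan, Obi, Vance, Nakamura, Leclerc, Mbeki, Reyes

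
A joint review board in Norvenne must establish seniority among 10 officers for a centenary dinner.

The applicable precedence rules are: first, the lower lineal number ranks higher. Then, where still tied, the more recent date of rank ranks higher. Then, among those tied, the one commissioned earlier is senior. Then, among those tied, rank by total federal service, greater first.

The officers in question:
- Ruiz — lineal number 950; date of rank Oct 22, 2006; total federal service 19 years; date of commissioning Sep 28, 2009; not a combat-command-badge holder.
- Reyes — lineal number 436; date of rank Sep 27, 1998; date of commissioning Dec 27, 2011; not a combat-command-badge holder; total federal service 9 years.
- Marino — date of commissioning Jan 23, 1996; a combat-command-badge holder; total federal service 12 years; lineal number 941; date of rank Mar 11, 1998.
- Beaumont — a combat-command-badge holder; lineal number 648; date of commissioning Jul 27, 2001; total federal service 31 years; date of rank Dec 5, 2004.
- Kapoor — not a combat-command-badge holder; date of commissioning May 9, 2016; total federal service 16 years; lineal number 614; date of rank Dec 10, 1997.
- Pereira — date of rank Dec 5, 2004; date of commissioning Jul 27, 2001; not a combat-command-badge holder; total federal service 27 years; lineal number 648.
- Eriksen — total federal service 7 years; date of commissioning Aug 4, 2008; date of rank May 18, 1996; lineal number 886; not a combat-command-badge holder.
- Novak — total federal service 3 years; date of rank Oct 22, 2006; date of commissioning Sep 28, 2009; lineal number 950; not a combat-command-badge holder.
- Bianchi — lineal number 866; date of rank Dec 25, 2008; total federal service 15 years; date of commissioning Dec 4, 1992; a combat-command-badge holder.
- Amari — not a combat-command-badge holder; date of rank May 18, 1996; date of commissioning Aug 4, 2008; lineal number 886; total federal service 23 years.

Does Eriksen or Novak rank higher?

By lineal number (lower first): Reyes (436); then Kapoor (614); then Beaumont and Pereira (both 648); then Bianchi (866); then Amari and Eriksen (both 886); then Marino (941); then Ruiz and Novak (both 950).
Beaumont and Pereira both have date of rank Dec 5, 2004, so the next rule applies.
Beaumont and Pereira both have date of commissioning Jul 27, 2001, so the next rule applies.
Among Beaumont and Pereira, by total federal service (higher first): Beaumont (31 years) before Pereira (27 years).
Amari and Eriksen both have date of rank May 18, 1996, so the next rule applies.
Amari and Eriksen both have date of commissioning Aug 4, 2008, so the next rule applies.
Among Amari and Eriksen, by total federal service (higher first): Amari (23 years) before Eriksen (7 years).
Ruiz and Novak both have date of rank Oct 22, 2006, so the next rule applies.
Ruiz and Novak both have date of commissioning Sep 28, 2009, so the next rule applies.
Among Ruiz and Novak, by total federal service (higher first): Ruiz (19 years) before Novak (3 years).
So Eriksen takes precedence.

Eriksen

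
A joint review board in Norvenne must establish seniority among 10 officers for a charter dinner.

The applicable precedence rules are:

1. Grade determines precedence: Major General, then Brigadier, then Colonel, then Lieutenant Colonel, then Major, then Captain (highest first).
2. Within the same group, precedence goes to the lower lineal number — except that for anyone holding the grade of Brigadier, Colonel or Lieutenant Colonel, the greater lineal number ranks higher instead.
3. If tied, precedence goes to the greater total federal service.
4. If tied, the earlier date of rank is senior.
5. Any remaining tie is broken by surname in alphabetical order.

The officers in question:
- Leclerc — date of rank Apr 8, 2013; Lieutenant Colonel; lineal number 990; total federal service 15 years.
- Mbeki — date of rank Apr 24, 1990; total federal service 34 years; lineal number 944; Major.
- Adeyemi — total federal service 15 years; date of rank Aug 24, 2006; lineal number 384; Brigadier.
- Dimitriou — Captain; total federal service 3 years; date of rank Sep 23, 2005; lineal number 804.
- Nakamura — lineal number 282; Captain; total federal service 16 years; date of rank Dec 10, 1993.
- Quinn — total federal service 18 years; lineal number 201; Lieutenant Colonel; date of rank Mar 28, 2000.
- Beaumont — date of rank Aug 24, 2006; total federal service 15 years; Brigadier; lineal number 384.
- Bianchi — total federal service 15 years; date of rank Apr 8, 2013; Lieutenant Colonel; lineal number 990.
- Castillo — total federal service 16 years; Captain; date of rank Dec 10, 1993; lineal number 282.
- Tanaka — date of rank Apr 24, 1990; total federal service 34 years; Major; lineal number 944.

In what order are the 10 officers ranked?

By grade: Adeyemi and Beaumont (Brigadier); then Bianchi, Leclerc and Quinn (Lieutenant Colonel); then Mbeki and Tanaka (Major); then Castillo, Nakamura and Dimitriou (Captain).
Adeyemi and Beaumont both have lineal number 384, so the next rule applies.
Adeyemi and Beaumont both have total federal service 15 years, so the next rule applies.
Adeyemi and Beaumont both have date of rank Aug 24, 2006, so the next rule applies.
Among Adeyemi and Beaumont, alphabetically by surname: Adeyemi before Beaumont.
Among Bianchi, Leclerc and Quinn, by lineal number (higher first) (reversed rule for this group): Bianchi and Leclerc (990) before Quinn (201).
Bianchi and Leclerc both have total federal service 15 years, so the next rule applies.
Bianchi and Leclerc both have date of rank Apr 8, 2013, so the next rule applies.
Among Bianchi and Leclerc, alphabetically by surname: Bianchi before Leclerc.
Mbeki and Tanaka both have lineal number 944, so the next rule applies.
Mbeki and Tanaka both have total federal service 34 years, so the next rule applies.
Mbeki and Tanaka both have date of rank Apr 24, 1990, so the next rule applies.
Among Mbeki and Tanaka, alphabetically by surname: Mbeki before Tanaka.
Among Castillo, Nakamura and Dimitriou, by lineal number (lower first): Castillo and Nakamura (282) before Dimitriou (804).
Castillo and Nakamura both have total federal service 16 years, so the next rule applies.
Castillo and Nakamura both have date of rank Dec 10, 1993, so the next rule applies.
Among Castillo and Nakamura, alphabetically by surname: Castillo before Nakamura.
Full order: Adeyemi, Beaumont, Bianchi, Leclerc, Quinn, Mbeki, Tanaka, Castillo, Nakamura, Dimitriou.

Adeyemi, Beaumont, Bianchi, Leclerc, Quinn, Mbeki, Tanaka, Castillo, Nakamura, Dimitriou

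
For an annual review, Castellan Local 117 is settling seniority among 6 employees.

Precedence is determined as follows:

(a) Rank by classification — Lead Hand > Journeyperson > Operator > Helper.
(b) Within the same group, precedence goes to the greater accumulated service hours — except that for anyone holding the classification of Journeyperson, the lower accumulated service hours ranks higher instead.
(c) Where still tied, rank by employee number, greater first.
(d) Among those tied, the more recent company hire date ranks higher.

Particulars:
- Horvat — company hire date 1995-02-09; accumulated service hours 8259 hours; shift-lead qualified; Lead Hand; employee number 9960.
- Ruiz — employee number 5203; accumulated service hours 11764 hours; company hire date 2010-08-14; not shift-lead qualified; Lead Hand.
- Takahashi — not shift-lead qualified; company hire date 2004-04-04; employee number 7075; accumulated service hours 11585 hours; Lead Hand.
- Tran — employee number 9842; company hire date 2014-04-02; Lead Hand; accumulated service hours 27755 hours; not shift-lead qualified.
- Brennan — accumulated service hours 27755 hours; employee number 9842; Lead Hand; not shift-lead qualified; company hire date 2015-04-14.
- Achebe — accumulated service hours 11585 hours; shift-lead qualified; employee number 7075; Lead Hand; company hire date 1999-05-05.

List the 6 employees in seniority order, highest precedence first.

Brennan, Tran, Ruiz, Takahashi, Achebe, Horvat

By classification: Brennan, Tran, Ruiz, Takahashi, Achebe and Horvat (Lead Hand).
Among Brennan, Tran, Ruiz, Takahashi, Achebe and Horvat, by accumulated service hours (higher first): Brennan and Tran (27755 hours) before Ruiz (11764 hours) before Takahashi and Achebe (11585 hours) before Horvat (8259 hours).
Brennan and Tran both have employee number 9842, so the next rule applies.
Among Brennan and Tran, by company hire date (later first): Brennan (2015-04-14) before Tran (2014-04-02).
Takahashi and Achebe both have employee number 7075, so the next rule applies.
Among Takahashi and Achebe, by company hire date (later first): Takahashi (2004-04-04) before Achebe (1999-05-05).
Full order: Brennan, Tran, Ruiz, Takahashi, Achebe, Horvat.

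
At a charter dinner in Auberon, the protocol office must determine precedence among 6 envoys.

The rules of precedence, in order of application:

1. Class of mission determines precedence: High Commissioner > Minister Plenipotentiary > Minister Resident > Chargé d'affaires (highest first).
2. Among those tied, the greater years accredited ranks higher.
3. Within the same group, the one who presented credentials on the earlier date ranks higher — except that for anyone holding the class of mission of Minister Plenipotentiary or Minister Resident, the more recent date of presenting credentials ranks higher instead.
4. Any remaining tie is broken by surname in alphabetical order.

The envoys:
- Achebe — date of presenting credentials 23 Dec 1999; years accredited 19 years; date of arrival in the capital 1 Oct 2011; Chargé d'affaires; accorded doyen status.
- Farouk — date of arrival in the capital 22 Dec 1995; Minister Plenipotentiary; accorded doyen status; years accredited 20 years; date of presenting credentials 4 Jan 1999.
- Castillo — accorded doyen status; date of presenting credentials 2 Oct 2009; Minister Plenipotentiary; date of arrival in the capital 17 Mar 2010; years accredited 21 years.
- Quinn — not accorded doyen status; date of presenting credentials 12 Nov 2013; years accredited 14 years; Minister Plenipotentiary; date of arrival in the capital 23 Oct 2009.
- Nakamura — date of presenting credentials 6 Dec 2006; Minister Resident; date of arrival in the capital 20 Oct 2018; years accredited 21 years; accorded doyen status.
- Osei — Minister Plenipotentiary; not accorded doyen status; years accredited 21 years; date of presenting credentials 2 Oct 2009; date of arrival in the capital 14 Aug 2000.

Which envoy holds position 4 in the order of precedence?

By class of mission: Castillo, Osei, Farouk and Quinn (Minister Plenipotentiary); then Nakamura (Minister Resident); then Achebe (Chargé d'affaires).
Among Castillo, Osei, Farouk and Quinn, by years accredited (higher first): Castillo and Osei (21 years) before Farouk (20 years) before Quinn (14 years).
Castillo and Osei both have date of presenting credentials 2 Oct 2009, so the next rule applies.
Among Castillo and Osei, alphabetically by surname: Castillo before Osei.
Order: Castillo, Osei, Farouk, Quinn, Nakamura, Achebe.

Quinn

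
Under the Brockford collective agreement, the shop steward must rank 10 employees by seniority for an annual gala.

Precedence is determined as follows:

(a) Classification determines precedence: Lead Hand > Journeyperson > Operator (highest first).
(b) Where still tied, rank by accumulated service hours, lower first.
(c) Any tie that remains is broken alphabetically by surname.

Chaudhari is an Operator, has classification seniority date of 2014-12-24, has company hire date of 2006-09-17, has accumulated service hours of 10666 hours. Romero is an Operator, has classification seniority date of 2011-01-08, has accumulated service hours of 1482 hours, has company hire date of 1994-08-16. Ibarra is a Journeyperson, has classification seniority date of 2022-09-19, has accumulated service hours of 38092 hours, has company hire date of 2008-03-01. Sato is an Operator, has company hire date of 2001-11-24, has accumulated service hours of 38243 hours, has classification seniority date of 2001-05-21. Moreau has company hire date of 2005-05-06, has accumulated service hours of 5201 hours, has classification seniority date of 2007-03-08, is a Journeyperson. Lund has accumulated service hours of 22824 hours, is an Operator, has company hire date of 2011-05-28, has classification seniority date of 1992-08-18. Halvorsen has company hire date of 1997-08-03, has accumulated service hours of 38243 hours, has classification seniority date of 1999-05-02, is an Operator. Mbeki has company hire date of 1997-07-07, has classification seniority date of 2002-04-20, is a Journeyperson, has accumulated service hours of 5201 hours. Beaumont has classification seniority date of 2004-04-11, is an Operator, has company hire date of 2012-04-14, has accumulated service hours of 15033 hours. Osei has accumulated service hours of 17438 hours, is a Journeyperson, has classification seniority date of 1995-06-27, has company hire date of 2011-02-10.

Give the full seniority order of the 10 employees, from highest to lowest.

By classification: Mbeki, Moreau, Osei and Ibarra (Journeyperson); then Romero, Chaudhari, Beaumont, Lund, Halvorsen and Sato (Operator).
Among Mbeki, Moreau, Osei and Ibarra, by accumulated service hours (lower first): Mbeki and Moreau (5201 hours) before Osei (17438 hours) before Ibarra (38092 hours).
Among Mbeki and Moreau, alphabetically by surname: Mbeki before Moreau.
Among Romero, Chaudhari, Beaumont, Lund, Halvorsen and Sato, by accumulated service hours (lower first): Romero (1482 hours) before Chaudhari (10666 hours) before Beaumont (15033 hours) before Lund (22824 hours) before Halvorsen and Sato (38243 hours).
Among Halvorsen and Sato, alphabetically by surname: Halvorsen before Sato.
Full order: Mbeki, Moreau, Osei, Ibarra, Romero, Chaudhari, Beaumont, Lund, Halvorsen, Sato.

Mbeki, Moreau, Osei, Ibarra, Romero, Chaudhari, Beaumont, Lund, Halvorsen, Sato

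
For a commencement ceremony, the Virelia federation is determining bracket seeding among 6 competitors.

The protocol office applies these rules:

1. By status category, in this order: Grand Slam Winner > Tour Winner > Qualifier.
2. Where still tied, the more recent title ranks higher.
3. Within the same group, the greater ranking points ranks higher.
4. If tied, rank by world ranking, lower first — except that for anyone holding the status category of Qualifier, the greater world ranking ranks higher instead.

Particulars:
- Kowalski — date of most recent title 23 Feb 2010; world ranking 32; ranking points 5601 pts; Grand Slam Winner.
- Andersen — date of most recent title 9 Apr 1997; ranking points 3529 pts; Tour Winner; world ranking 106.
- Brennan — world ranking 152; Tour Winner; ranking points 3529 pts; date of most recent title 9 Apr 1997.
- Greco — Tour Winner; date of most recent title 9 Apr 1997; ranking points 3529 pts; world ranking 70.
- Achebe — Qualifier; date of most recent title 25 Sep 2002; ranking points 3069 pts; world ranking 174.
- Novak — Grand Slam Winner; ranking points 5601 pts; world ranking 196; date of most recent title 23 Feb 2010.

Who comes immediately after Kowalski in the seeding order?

Novak

By status category: Kowalski and Novak (Grand Slam Winner); then Greco, Andersen and Brennan (Tour Winner); then Achebe (Qualifier).
Kowalski and Novak both have date of most recent title 23 Feb 2010, so the next rule applies.
Kowalski and Novak both have ranking points 5601 pts, so the next rule applies.
Among Kowalski and Novak, by world ranking (lower first): Kowalski (32) before Novak (196).
Greco, Andersen and Brennan all have date of most recent title 9 Apr 1997, so the next rule applies.
Greco, Andersen and Brennan all have ranking points 3529 pts, so the next rule applies.
Among Greco, Andersen and Brennan, by world ranking (lower first): Greco (70) before Andersen (106) before Brennan (152).
Order: Kowalski, Novak, Greco, Andersen, Brennan, Achebe.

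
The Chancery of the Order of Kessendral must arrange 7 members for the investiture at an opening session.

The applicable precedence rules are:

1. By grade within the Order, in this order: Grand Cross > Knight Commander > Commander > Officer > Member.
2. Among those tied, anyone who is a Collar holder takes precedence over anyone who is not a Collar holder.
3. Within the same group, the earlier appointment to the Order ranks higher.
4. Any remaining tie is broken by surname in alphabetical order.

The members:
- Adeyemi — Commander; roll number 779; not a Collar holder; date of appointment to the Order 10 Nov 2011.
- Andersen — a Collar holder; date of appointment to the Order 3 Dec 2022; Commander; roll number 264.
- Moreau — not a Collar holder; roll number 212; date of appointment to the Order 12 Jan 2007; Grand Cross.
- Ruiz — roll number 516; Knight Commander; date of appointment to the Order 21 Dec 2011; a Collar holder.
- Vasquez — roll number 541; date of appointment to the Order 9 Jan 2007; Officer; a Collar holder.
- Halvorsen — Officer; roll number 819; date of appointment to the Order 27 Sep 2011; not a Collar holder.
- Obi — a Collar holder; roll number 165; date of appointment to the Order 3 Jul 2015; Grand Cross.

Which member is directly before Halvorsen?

By grade within the Order: Obi and Moreau (Grand Cross); then Ruiz (Knight Commander); then Andersen and Adeyemi (Commander); then Vasquez and Halvorsen (Officer).
Among Obi and Moreau, a Collar holder before not a Collar holder: Obi (a Collar holder) before Moreau (not a Collar holder).
Among Andersen and Adeyemi, a Collar holder before not a Collar holder: Andersen (a Collar holder) before Adeyemi (not a Collar holder).
Among Vasquez and Halvorsen, a Collar holder before not a Collar holder: Vasquez (a Collar holder) before Halvorsen (not a Collar holder).
Order: Obi, Moreau, Ruiz, Andersen, Adeyemi, Vasquez, Halvorsen.

Vasquez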